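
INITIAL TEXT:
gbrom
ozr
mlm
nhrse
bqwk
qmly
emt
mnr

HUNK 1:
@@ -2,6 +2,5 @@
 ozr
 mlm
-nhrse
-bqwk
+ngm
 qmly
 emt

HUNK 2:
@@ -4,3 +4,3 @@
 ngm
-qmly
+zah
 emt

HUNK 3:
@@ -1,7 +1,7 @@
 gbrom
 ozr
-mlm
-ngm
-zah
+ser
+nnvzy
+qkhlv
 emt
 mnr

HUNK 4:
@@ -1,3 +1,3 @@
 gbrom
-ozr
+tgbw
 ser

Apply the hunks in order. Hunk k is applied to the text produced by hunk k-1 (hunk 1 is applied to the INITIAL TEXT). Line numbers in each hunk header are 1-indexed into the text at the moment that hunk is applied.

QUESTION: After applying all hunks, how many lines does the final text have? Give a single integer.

Answer: 7

Derivation:
Hunk 1: at line 2 remove [nhrse,bqwk] add [ngm] -> 7 lines: gbrom ozr mlm ngm qmly emt mnr
Hunk 2: at line 4 remove [qmly] add [zah] -> 7 lines: gbrom ozr mlm ngm zah emt mnr
Hunk 3: at line 1 remove [mlm,ngm,zah] add [ser,nnvzy,qkhlv] -> 7 lines: gbrom ozr ser nnvzy qkhlv emt mnr
Hunk 4: at line 1 remove [ozr] add [tgbw] -> 7 lines: gbrom tgbw ser nnvzy qkhlv emt mnr
Final line count: 7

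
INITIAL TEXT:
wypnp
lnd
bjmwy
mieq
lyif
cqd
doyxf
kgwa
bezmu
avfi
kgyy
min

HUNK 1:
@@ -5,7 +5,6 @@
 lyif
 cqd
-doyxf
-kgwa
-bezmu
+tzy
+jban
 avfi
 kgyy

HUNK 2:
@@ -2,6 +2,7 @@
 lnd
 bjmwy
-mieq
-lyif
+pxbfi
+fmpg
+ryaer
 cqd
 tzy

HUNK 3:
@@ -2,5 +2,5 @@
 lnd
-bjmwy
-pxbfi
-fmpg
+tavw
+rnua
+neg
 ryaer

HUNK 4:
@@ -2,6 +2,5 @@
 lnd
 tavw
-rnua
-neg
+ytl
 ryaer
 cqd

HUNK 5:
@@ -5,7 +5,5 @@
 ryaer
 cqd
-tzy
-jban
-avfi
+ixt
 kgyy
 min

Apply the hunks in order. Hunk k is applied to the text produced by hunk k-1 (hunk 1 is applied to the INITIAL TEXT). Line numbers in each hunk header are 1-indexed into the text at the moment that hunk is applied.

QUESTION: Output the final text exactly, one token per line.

Answer: wypnp
lnd
tavw
ytl
ryaer
cqd
ixt
kgyy
min

Derivation:
Hunk 1: at line 5 remove [doyxf,kgwa,bezmu] add [tzy,jban] -> 11 lines: wypnp lnd bjmwy mieq lyif cqd tzy jban avfi kgyy min
Hunk 2: at line 2 remove [mieq,lyif] add [pxbfi,fmpg,ryaer] -> 12 lines: wypnp lnd bjmwy pxbfi fmpg ryaer cqd tzy jban avfi kgyy min
Hunk 3: at line 2 remove [bjmwy,pxbfi,fmpg] add [tavw,rnua,neg] -> 12 lines: wypnp lnd tavw rnua neg ryaer cqd tzy jban avfi kgyy min
Hunk 4: at line 2 remove [rnua,neg] add [ytl] -> 11 lines: wypnp lnd tavw ytl ryaer cqd tzy jban avfi kgyy min
Hunk 5: at line 5 remove [tzy,jban,avfi] add [ixt] -> 9 lines: wypnp lnd tavw ytl ryaer cqd ixt kgyy min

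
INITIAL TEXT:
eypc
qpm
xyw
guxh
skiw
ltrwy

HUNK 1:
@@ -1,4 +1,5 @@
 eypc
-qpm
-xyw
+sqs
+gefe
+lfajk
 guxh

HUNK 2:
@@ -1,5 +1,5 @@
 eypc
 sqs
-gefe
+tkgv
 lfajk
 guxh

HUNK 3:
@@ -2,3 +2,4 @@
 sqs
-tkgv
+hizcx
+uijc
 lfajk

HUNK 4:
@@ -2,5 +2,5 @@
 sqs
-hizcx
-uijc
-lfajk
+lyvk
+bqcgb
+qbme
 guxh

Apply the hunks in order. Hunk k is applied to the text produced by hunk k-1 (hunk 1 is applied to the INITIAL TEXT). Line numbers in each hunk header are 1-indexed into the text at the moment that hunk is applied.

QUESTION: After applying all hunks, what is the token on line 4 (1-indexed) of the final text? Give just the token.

Answer: bqcgb

Derivation:
Hunk 1: at line 1 remove [qpm,xyw] add [sqs,gefe,lfajk] -> 7 lines: eypc sqs gefe lfajk guxh skiw ltrwy
Hunk 2: at line 1 remove [gefe] add [tkgv] -> 7 lines: eypc sqs tkgv lfajk guxh skiw ltrwy
Hunk 3: at line 2 remove [tkgv] add [hizcx,uijc] -> 8 lines: eypc sqs hizcx uijc lfajk guxh skiw ltrwy
Hunk 4: at line 2 remove [hizcx,uijc,lfajk] add [lyvk,bqcgb,qbme] -> 8 lines: eypc sqs lyvk bqcgb qbme guxh skiw ltrwy
Final line 4: bqcgb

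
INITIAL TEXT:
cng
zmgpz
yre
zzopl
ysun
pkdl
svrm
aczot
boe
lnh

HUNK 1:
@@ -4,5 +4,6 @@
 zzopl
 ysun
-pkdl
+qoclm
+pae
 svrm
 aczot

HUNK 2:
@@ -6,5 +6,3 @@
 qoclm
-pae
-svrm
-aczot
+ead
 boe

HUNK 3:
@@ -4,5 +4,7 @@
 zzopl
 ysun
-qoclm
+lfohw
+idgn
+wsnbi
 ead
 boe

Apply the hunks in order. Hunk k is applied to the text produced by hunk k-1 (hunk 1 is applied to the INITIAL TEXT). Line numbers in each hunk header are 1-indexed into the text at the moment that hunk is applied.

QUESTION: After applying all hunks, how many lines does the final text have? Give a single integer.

Hunk 1: at line 4 remove [pkdl] add [qoclm,pae] -> 11 lines: cng zmgpz yre zzopl ysun qoclm pae svrm aczot boe lnh
Hunk 2: at line 6 remove [pae,svrm,aczot] add [ead] -> 9 lines: cng zmgpz yre zzopl ysun qoclm ead boe lnh
Hunk 3: at line 4 remove [qoclm] add [lfohw,idgn,wsnbi] -> 11 lines: cng zmgpz yre zzopl ysun lfohw idgn wsnbi ead boe lnh
Final line count: 11

Answer: 11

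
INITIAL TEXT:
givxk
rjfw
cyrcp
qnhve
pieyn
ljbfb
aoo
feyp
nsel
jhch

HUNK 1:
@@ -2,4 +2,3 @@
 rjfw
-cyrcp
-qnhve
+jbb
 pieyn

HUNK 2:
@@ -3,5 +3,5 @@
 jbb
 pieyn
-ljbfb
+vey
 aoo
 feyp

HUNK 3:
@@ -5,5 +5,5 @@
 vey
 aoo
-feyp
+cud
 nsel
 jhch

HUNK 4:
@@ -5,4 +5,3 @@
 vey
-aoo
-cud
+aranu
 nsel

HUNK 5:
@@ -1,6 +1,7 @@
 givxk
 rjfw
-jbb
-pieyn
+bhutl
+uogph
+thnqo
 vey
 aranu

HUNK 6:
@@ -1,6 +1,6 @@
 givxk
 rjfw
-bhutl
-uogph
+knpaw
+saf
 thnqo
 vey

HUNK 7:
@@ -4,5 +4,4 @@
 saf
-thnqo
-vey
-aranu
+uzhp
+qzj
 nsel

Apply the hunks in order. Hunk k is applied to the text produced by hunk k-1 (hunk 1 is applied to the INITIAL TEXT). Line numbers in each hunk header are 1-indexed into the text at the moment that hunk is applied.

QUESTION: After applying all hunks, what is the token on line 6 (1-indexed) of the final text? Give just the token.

Answer: qzj

Derivation:
Hunk 1: at line 2 remove [cyrcp,qnhve] add [jbb] -> 9 lines: givxk rjfw jbb pieyn ljbfb aoo feyp nsel jhch
Hunk 2: at line 3 remove [ljbfb] add [vey] -> 9 lines: givxk rjfw jbb pieyn vey aoo feyp nsel jhch
Hunk 3: at line 5 remove [feyp] add [cud] -> 9 lines: givxk rjfw jbb pieyn vey aoo cud nsel jhch
Hunk 4: at line 5 remove [aoo,cud] add [aranu] -> 8 lines: givxk rjfw jbb pieyn vey aranu nsel jhch
Hunk 5: at line 1 remove [jbb,pieyn] add [bhutl,uogph,thnqo] -> 9 lines: givxk rjfw bhutl uogph thnqo vey aranu nsel jhch
Hunk 6: at line 1 remove [bhutl,uogph] add [knpaw,saf] -> 9 lines: givxk rjfw knpaw saf thnqo vey aranu nsel jhch
Hunk 7: at line 4 remove [thnqo,vey,aranu] add [uzhp,qzj] -> 8 lines: givxk rjfw knpaw saf uzhp qzj nsel jhch
Final line 6: qzj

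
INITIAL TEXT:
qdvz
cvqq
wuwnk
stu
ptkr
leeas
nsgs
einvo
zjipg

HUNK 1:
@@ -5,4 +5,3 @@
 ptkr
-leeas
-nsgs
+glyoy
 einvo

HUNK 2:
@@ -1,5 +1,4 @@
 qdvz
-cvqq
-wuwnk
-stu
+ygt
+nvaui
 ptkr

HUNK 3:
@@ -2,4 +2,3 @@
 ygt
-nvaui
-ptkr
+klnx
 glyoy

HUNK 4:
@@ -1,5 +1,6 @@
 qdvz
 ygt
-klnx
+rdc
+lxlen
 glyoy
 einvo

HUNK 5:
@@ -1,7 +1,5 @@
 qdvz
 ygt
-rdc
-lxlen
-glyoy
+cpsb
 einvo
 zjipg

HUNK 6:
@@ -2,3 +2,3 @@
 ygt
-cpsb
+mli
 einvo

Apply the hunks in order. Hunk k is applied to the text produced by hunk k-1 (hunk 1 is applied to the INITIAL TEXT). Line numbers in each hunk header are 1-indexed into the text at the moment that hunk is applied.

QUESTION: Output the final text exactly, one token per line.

Hunk 1: at line 5 remove [leeas,nsgs] add [glyoy] -> 8 lines: qdvz cvqq wuwnk stu ptkr glyoy einvo zjipg
Hunk 2: at line 1 remove [cvqq,wuwnk,stu] add [ygt,nvaui] -> 7 lines: qdvz ygt nvaui ptkr glyoy einvo zjipg
Hunk 3: at line 2 remove [nvaui,ptkr] add [klnx] -> 6 lines: qdvz ygt klnx glyoy einvo zjipg
Hunk 4: at line 1 remove [klnx] add [rdc,lxlen] -> 7 lines: qdvz ygt rdc lxlen glyoy einvo zjipg
Hunk 5: at line 1 remove [rdc,lxlen,glyoy] add [cpsb] -> 5 lines: qdvz ygt cpsb einvo zjipg
Hunk 6: at line 2 remove [cpsb] add [mli] -> 5 lines: qdvz ygt mli einvo zjipg

Answer: qdvz
ygt
mli
einvo
zjipg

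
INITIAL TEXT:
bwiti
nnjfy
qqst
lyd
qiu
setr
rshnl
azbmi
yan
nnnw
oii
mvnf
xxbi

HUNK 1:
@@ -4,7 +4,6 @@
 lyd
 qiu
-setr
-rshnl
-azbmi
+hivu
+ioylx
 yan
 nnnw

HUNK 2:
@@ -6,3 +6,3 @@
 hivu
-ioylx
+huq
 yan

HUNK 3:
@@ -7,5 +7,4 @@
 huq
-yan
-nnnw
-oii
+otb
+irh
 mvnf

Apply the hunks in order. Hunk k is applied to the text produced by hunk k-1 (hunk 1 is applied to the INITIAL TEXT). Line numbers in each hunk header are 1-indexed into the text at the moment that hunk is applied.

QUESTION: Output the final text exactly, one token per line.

Hunk 1: at line 4 remove [setr,rshnl,azbmi] add [hivu,ioylx] -> 12 lines: bwiti nnjfy qqst lyd qiu hivu ioylx yan nnnw oii mvnf xxbi
Hunk 2: at line 6 remove [ioylx] add [huq] -> 12 lines: bwiti nnjfy qqst lyd qiu hivu huq yan nnnw oii mvnf xxbi
Hunk 3: at line 7 remove [yan,nnnw,oii] add [otb,irh] -> 11 lines: bwiti nnjfy qqst lyd qiu hivu huq otb irh mvnf xxbi

Answer: bwiti
nnjfy
qqst
lyd
qiu
hivu
huq
otb
irh
mvnf
xxbi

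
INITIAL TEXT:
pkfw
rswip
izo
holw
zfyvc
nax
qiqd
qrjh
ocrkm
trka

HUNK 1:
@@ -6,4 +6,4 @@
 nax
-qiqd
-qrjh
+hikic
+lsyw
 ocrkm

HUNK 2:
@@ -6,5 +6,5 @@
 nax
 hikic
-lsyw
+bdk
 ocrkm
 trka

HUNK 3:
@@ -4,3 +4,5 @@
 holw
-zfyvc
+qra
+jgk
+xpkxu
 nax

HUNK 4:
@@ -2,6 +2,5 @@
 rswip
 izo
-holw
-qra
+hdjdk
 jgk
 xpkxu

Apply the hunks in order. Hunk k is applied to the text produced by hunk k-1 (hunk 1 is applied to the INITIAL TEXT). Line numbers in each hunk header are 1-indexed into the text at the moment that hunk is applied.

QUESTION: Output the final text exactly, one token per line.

Answer: pkfw
rswip
izo
hdjdk
jgk
xpkxu
nax
hikic
bdk
ocrkm
trka

Derivation:
Hunk 1: at line 6 remove [qiqd,qrjh] add [hikic,lsyw] -> 10 lines: pkfw rswip izo holw zfyvc nax hikic lsyw ocrkm trka
Hunk 2: at line 6 remove [lsyw] add [bdk] -> 10 lines: pkfw rswip izo holw zfyvc nax hikic bdk ocrkm trka
Hunk 3: at line 4 remove [zfyvc] add [qra,jgk,xpkxu] -> 12 lines: pkfw rswip izo holw qra jgk xpkxu nax hikic bdk ocrkm trka
Hunk 4: at line 2 remove [holw,qra] add [hdjdk] -> 11 lines: pkfw rswip izo hdjdk jgk xpkxu nax hikic bdk ocrkm trka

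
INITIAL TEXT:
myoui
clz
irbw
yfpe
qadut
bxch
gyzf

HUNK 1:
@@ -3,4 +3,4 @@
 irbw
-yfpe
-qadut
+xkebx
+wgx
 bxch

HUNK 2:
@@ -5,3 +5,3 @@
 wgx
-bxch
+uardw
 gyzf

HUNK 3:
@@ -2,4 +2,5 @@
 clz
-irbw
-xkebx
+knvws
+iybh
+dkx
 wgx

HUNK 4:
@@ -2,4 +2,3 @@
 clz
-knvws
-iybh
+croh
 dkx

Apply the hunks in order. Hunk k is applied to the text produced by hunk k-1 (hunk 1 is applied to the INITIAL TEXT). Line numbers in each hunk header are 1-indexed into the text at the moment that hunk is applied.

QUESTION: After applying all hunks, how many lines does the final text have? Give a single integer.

Answer: 7

Derivation:
Hunk 1: at line 3 remove [yfpe,qadut] add [xkebx,wgx] -> 7 lines: myoui clz irbw xkebx wgx bxch gyzf
Hunk 2: at line 5 remove [bxch] add [uardw] -> 7 lines: myoui clz irbw xkebx wgx uardw gyzf
Hunk 3: at line 2 remove [irbw,xkebx] add [knvws,iybh,dkx] -> 8 lines: myoui clz knvws iybh dkx wgx uardw gyzf
Hunk 4: at line 2 remove [knvws,iybh] add [croh] -> 7 lines: myoui clz croh dkx wgx uardw gyzf
Final line count: 7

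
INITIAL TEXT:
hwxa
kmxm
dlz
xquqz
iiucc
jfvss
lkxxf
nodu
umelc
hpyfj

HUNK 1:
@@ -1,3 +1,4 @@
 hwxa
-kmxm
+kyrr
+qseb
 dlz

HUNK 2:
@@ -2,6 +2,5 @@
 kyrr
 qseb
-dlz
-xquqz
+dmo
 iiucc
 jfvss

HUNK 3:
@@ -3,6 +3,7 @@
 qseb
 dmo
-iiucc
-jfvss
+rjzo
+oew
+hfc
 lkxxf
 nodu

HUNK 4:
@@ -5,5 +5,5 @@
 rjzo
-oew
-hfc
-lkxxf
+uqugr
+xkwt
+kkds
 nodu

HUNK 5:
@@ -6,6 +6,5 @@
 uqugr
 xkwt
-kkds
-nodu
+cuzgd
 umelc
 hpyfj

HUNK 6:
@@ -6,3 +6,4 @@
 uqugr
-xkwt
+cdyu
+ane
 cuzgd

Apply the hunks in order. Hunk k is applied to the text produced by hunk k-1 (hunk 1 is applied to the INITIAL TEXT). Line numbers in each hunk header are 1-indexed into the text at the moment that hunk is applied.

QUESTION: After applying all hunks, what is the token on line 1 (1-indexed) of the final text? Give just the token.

Hunk 1: at line 1 remove [kmxm] add [kyrr,qseb] -> 11 lines: hwxa kyrr qseb dlz xquqz iiucc jfvss lkxxf nodu umelc hpyfj
Hunk 2: at line 2 remove [dlz,xquqz] add [dmo] -> 10 lines: hwxa kyrr qseb dmo iiucc jfvss lkxxf nodu umelc hpyfj
Hunk 3: at line 3 remove [iiucc,jfvss] add [rjzo,oew,hfc] -> 11 lines: hwxa kyrr qseb dmo rjzo oew hfc lkxxf nodu umelc hpyfj
Hunk 4: at line 5 remove [oew,hfc,lkxxf] add [uqugr,xkwt,kkds] -> 11 lines: hwxa kyrr qseb dmo rjzo uqugr xkwt kkds nodu umelc hpyfj
Hunk 5: at line 6 remove [kkds,nodu] add [cuzgd] -> 10 lines: hwxa kyrr qseb dmo rjzo uqugr xkwt cuzgd umelc hpyfj
Hunk 6: at line 6 remove [xkwt] add [cdyu,ane] -> 11 lines: hwxa kyrr qseb dmo rjzo uqugr cdyu ane cuzgd umelc hpyfj
Final line 1: hwxa

Answer: hwxa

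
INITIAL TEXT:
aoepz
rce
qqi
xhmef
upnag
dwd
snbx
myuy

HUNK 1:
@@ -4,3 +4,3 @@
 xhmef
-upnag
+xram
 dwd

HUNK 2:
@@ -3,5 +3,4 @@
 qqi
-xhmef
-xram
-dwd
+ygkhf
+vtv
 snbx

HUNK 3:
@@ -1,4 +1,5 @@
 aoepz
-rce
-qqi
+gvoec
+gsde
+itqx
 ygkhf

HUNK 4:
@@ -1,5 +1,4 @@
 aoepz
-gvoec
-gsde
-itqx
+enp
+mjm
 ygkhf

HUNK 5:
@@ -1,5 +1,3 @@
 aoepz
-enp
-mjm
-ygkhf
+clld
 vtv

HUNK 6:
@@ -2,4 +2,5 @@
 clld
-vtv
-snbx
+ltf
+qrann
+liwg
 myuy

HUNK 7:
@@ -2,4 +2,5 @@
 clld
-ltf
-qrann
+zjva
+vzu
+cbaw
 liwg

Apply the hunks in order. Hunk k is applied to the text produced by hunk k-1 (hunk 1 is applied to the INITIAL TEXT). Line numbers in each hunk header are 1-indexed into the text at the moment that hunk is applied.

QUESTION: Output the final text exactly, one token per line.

Answer: aoepz
clld
zjva
vzu
cbaw
liwg
myuy

Derivation:
Hunk 1: at line 4 remove [upnag] add [xram] -> 8 lines: aoepz rce qqi xhmef xram dwd snbx myuy
Hunk 2: at line 3 remove [xhmef,xram,dwd] add [ygkhf,vtv] -> 7 lines: aoepz rce qqi ygkhf vtv snbx myuy
Hunk 3: at line 1 remove [rce,qqi] add [gvoec,gsde,itqx] -> 8 lines: aoepz gvoec gsde itqx ygkhf vtv snbx myuy
Hunk 4: at line 1 remove [gvoec,gsde,itqx] add [enp,mjm] -> 7 lines: aoepz enp mjm ygkhf vtv snbx myuy
Hunk 5: at line 1 remove [enp,mjm,ygkhf] add [clld] -> 5 lines: aoepz clld vtv snbx myuy
Hunk 6: at line 2 remove [vtv,snbx] add [ltf,qrann,liwg] -> 6 lines: aoepz clld ltf qrann liwg myuy
Hunk 7: at line 2 remove [ltf,qrann] add [zjva,vzu,cbaw] -> 7 lines: aoepz clld zjva vzu cbaw liwg myuy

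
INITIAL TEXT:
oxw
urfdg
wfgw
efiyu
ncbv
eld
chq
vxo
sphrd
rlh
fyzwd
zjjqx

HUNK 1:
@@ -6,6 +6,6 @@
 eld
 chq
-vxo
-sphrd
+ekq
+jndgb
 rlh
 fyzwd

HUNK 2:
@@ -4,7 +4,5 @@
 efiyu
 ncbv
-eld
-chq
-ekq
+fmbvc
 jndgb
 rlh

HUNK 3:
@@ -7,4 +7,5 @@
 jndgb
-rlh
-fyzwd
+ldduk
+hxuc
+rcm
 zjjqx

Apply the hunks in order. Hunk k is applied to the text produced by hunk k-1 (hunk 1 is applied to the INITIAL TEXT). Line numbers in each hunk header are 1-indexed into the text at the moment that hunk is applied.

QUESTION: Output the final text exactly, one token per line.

Answer: oxw
urfdg
wfgw
efiyu
ncbv
fmbvc
jndgb
ldduk
hxuc
rcm
zjjqx

Derivation:
Hunk 1: at line 6 remove [vxo,sphrd] add [ekq,jndgb] -> 12 lines: oxw urfdg wfgw efiyu ncbv eld chq ekq jndgb rlh fyzwd zjjqx
Hunk 2: at line 4 remove [eld,chq,ekq] add [fmbvc] -> 10 lines: oxw urfdg wfgw efiyu ncbv fmbvc jndgb rlh fyzwd zjjqx
Hunk 3: at line 7 remove [rlh,fyzwd] add [ldduk,hxuc,rcm] -> 11 lines: oxw urfdg wfgw efiyu ncbv fmbvc jndgb ldduk hxuc rcm zjjqx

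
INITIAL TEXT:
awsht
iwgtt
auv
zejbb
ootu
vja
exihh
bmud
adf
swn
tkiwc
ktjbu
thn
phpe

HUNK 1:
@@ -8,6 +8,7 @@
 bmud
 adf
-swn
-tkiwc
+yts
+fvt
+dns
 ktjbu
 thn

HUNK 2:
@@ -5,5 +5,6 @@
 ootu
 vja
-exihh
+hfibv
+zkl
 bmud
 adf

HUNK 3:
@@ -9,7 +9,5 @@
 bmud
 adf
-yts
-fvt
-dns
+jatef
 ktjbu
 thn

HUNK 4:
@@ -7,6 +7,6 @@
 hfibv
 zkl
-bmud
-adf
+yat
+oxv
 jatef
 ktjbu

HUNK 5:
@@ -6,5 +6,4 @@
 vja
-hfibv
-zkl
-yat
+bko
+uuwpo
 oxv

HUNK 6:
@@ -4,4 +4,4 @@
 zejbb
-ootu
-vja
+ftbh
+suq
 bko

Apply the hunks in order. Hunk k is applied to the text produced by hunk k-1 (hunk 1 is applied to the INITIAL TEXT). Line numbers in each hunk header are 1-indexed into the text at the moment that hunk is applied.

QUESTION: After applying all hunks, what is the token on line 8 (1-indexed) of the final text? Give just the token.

Hunk 1: at line 8 remove [swn,tkiwc] add [yts,fvt,dns] -> 15 lines: awsht iwgtt auv zejbb ootu vja exihh bmud adf yts fvt dns ktjbu thn phpe
Hunk 2: at line 5 remove [exihh] add [hfibv,zkl] -> 16 lines: awsht iwgtt auv zejbb ootu vja hfibv zkl bmud adf yts fvt dns ktjbu thn phpe
Hunk 3: at line 9 remove [yts,fvt,dns] add [jatef] -> 14 lines: awsht iwgtt auv zejbb ootu vja hfibv zkl bmud adf jatef ktjbu thn phpe
Hunk 4: at line 7 remove [bmud,adf] add [yat,oxv] -> 14 lines: awsht iwgtt auv zejbb ootu vja hfibv zkl yat oxv jatef ktjbu thn phpe
Hunk 5: at line 6 remove [hfibv,zkl,yat] add [bko,uuwpo] -> 13 lines: awsht iwgtt auv zejbb ootu vja bko uuwpo oxv jatef ktjbu thn phpe
Hunk 6: at line 4 remove [ootu,vja] add [ftbh,suq] -> 13 lines: awsht iwgtt auv zejbb ftbh suq bko uuwpo oxv jatef ktjbu thn phpe
Final line 8: uuwpo

Answer: uuwpo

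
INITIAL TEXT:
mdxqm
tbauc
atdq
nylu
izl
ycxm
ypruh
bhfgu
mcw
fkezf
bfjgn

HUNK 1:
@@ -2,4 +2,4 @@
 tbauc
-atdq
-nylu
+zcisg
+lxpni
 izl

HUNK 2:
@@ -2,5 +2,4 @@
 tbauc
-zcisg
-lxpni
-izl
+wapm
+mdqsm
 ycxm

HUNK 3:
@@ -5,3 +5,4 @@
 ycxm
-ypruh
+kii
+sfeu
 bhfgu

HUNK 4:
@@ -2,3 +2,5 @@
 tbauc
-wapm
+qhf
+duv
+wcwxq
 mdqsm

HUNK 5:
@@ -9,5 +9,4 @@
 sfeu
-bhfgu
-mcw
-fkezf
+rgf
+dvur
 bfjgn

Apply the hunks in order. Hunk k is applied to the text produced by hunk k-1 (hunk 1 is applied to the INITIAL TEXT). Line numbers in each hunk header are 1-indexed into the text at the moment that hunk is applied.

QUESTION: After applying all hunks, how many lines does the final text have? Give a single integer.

Answer: 12

Derivation:
Hunk 1: at line 2 remove [atdq,nylu] add [zcisg,lxpni] -> 11 lines: mdxqm tbauc zcisg lxpni izl ycxm ypruh bhfgu mcw fkezf bfjgn
Hunk 2: at line 2 remove [zcisg,lxpni,izl] add [wapm,mdqsm] -> 10 lines: mdxqm tbauc wapm mdqsm ycxm ypruh bhfgu mcw fkezf bfjgn
Hunk 3: at line 5 remove [ypruh] add [kii,sfeu] -> 11 lines: mdxqm tbauc wapm mdqsm ycxm kii sfeu bhfgu mcw fkezf bfjgn
Hunk 4: at line 2 remove [wapm] add [qhf,duv,wcwxq] -> 13 lines: mdxqm tbauc qhf duv wcwxq mdqsm ycxm kii sfeu bhfgu mcw fkezf bfjgn
Hunk 5: at line 9 remove [bhfgu,mcw,fkezf] add [rgf,dvur] -> 12 lines: mdxqm tbauc qhf duv wcwxq mdqsm ycxm kii sfeu rgf dvur bfjgn
Final line count: 12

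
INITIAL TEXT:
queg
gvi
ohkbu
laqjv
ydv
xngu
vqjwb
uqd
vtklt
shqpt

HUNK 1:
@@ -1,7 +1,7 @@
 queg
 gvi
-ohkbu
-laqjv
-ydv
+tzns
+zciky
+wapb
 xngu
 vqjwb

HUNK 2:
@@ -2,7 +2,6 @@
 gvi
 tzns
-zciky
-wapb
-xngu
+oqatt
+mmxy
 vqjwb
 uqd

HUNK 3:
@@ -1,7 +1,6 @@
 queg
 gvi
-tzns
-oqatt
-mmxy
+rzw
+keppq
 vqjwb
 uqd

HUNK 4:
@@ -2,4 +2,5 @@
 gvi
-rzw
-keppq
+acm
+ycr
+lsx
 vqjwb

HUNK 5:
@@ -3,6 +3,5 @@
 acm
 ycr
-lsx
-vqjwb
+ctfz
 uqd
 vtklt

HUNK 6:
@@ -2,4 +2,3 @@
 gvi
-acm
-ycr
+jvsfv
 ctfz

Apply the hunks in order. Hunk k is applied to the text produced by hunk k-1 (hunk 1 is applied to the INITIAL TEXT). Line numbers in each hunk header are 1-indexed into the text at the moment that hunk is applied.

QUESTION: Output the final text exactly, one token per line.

Answer: queg
gvi
jvsfv
ctfz
uqd
vtklt
shqpt

Derivation:
Hunk 1: at line 1 remove [ohkbu,laqjv,ydv] add [tzns,zciky,wapb] -> 10 lines: queg gvi tzns zciky wapb xngu vqjwb uqd vtklt shqpt
Hunk 2: at line 2 remove [zciky,wapb,xngu] add [oqatt,mmxy] -> 9 lines: queg gvi tzns oqatt mmxy vqjwb uqd vtklt shqpt
Hunk 3: at line 1 remove [tzns,oqatt,mmxy] add [rzw,keppq] -> 8 lines: queg gvi rzw keppq vqjwb uqd vtklt shqpt
Hunk 4: at line 2 remove [rzw,keppq] add [acm,ycr,lsx] -> 9 lines: queg gvi acm ycr lsx vqjwb uqd vtklt shqpt
Hunk 5: at line 3 remove [lsx,vqjwb] add [ctfz] -> 8 lines: queg gvi acm ycr ctfz uqd vtklt shqpt
Hunk 6: at line 2 remove [acm,ycr] add [jvsfv] -> 7 lines: queg gvi jvsfv ctfz uqd vtklt shqpt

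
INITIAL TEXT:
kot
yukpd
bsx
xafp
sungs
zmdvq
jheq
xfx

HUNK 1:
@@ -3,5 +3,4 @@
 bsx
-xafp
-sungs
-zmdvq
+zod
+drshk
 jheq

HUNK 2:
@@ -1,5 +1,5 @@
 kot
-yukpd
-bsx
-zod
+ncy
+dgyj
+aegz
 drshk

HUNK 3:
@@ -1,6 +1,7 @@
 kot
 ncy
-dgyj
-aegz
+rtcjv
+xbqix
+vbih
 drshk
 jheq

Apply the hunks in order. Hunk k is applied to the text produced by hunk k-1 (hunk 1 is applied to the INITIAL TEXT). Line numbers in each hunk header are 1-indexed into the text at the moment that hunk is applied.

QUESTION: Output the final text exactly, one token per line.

Answer: kot
ncy
rtcjv
xbqix
vbih
drshk
jheq
xfx

Derivation:
Hunk 1: at line 3 remove [xafp,sungs,zmdvq] add [zod,drshk] -> 7 lines: kot yukpd bsx zod drshk jheq xfx
Hunk 2: at line 1 remove [yukpd,bsx,zod] add [ncy,dgyj,aegz] -> 7 lines: kot ncy dgyj aegz drshk jheq xfx
Hunk 3: at line 1 remove [dgyj,aegz] add [rtcjv,xbqix,vbih] -> 8 lines: kot ncy rtcjv xbqix vbih drshk jheq xfx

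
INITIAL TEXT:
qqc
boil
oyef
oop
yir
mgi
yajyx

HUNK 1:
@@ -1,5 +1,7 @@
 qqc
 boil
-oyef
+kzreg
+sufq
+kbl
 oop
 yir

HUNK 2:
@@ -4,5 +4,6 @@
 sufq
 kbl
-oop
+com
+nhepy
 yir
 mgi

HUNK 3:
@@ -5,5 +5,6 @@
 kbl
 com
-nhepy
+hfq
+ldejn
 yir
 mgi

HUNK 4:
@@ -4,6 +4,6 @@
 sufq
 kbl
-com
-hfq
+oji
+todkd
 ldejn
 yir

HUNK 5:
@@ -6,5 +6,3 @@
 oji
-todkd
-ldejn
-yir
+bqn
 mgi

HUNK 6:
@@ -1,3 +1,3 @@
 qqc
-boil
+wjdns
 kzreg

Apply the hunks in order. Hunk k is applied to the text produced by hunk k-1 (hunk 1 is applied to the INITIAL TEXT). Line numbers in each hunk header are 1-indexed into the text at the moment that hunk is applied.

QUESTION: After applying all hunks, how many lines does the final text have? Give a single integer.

Hunk 1: at line 1 remove [oyef] add [kzreg,sufq,kbl] -> 9 lines: qqc boil kzreg sufq kbl oop yir mgi yajyx
Hunk 2: at line 4 remove [oop] add [com,nhepy] -> 10 lines: qqc boil kzreg sufq kbl com nhepy yir mgi yajyx
Hunk 3: at line 5 remove [nhepy] add [hfq,ldejn] -> 11 lines: qqc boil kzreg sufq kbl com hfq ldejn yir mgi yajyx
Hunk 4: at line 4 remove [com,hfq] add [oji,todkd] -> 11 lines: qqc boil kzreg sufq kbl oji todkd ldejn yir mgi yajyx
Hunk 5: at line 6 remove [todkd,ldejn,yir] add [bqn] -> 9 lines: qqc boil kzreg sufq kbl oji bqn mgi yajyx
Hunk 6: at line 1 remove [boil] add [wjdns] -> 9 lines: qqc wjdns kzreg sufq kbl oji bqn mgi yajyx
Final line count: 9

Answer: 9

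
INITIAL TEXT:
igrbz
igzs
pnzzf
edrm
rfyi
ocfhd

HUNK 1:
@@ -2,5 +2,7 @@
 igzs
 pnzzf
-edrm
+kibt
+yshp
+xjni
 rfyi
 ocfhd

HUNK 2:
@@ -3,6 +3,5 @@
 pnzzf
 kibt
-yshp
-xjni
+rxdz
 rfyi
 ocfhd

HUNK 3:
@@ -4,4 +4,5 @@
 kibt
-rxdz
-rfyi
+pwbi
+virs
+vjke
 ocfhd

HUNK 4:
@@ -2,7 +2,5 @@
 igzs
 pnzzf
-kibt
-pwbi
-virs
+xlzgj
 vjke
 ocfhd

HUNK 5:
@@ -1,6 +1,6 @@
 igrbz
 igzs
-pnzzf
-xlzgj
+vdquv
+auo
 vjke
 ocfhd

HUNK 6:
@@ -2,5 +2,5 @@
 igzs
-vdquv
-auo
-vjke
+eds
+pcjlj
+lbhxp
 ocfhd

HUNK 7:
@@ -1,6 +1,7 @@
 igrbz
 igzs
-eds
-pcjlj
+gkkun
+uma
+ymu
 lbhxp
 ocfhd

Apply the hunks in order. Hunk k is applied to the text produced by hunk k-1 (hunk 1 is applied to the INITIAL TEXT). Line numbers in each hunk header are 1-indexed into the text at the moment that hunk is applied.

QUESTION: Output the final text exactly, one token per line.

Answer: igrbz
igzs
gkkun
uma
ymu
lbhxp
ocfhd

Derivation:
Hunk 1: at line 2 remove [edrm] add [kibt,yshp,xjni] -> 8 lines: igrbz igzs pnzzf kibt yshp xjni rfyi ocfhd
Hunk 2: at line 3 remove [yshp,xjni] add [rxdz] -> 7 lines: igrbz igzs pnzzf kibt rxdz rfyi ocfhd
Hunk 3: at line 4 remove [rxdz,rfyi] add [pwbi,virs,vjke] -> 8 lines: igrbz igzs pnzzf kibt pwbi virs vjke ocfhd
Hunk 4: at line 2 remove [kibt,pwbi,virs] add [xlzgj] -> 6 lines: igrbz igzs pnzzf xlzgj vjke ocfhd
Hunk 5: at line 1 remove [pnzzf,xlzgj] add [vdquv,auo] -> 6 lines: igrbz igzs vdquv auo vjke ocfhd
Hunk 6: at line 2 remove [vdquv,auo,vjke] add [eds,pcjlj,lbhxp] -> 6 lines: igrbz igzs eds pcjlj lbhxp ocfhd
Hunk 7: at line 1 remove [eds,pcjlj] add [gkkun,uma,ymu] -> 7 lines: igrbz igzs gkkun uma ymu lbhxp ocfhd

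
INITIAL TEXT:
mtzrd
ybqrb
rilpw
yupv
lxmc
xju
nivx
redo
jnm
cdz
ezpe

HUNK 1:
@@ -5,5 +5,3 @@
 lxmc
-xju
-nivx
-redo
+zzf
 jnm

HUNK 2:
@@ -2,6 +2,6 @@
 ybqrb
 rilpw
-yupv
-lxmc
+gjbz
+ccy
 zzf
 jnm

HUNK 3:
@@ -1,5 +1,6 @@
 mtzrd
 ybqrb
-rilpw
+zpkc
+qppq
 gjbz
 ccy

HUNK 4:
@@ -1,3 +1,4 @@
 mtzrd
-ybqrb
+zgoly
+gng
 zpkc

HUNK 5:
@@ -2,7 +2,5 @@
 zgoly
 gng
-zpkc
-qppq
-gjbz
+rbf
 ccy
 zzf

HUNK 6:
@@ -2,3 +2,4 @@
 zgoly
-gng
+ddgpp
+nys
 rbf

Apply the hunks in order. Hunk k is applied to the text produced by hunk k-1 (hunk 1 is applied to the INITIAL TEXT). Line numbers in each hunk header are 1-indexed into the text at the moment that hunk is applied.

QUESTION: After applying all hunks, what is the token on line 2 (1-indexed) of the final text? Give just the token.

Answer: zgoly

Derivation:
Hunk 1: at line 5 remove [xju,nivx,redo] add [zzf] -> 9 lines: mtzrd ybqrb rilpw yupv lxmc zzf jnm cdz ezpe
Hunk 2: at line 2 remove [yupv,lxmc] add [gjbz,ccy] -> 9 lines: mtzrd ybqrb rilpw gjbz ccy zzf jnm cdz ezpe
Hunk 3: at line 1 remove [rilpw] add [zpkc,qppq] -> 10 lines: mtzrd ybqrb zpkc qppq gjbz ccy zzf jnm cdz ezpe
Hunk 4: at line 1 remove [ybqrb] add [zgoly,gng] -> 11 lines: mtzrd zgoly gng zpkc qppq gjbz ccy zzf jnm cdz ezpe
Hunk 5: at line 2 remove [zpkc,qppq,gjbz] add [rbf] -> 9 lines: mtzrd zgoly gng rbf ccy zzf jnm cdz ezpe
Hunk 6: at line 2 remove [gng] add [ddgpp,nys] -> 10 lines: mtzrd zgoly ddgpp nys rbf ccy zzf jnm cdz ezpe
Final line 2: zgoly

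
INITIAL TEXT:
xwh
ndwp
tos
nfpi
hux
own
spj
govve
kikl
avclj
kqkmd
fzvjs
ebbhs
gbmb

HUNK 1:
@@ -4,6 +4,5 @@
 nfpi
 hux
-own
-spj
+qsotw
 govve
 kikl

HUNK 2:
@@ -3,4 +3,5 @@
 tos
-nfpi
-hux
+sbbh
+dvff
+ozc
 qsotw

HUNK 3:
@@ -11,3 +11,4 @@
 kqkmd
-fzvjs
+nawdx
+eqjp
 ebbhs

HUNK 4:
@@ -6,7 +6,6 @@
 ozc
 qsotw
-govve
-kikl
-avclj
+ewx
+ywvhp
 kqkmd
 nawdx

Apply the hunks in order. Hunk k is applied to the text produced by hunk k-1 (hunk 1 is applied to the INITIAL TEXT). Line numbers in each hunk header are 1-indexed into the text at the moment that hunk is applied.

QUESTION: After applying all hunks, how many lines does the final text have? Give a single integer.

Hunk 1: at line 4 remove [own,spj] add [qsotw] -> 13 lines: xwh ndwp tos nfpi hux qsotw govve kikl avclj kqkmd fzvjs ebbhs gbmb
Hunk 2: at line 3 remove [nfpi,hux] add [sbbh,dvff,ozc] -> 14 lines: xwh ndwp tos sbbh dvff ozc qsotw govve kikl avclj kqkmd fzvjs ebbhs gbmb
Hunk 3: at line 11 remove [fzvjs] add [nawdx,eqjp] -> 15 lines: xwh ndwp tos sbbh dvff ozc qsotw govve kikl avclj kqkmd nawdx eqjp ebbhs gbmb
Hunk 4: at line 6 remove [govve,kikl,avclj] add [ewx,ywvhp] -> 14 lines: xwh ndwp tos sbbh dvff ozc qsotw ewx ywvhp kqkmd nawdx eqjp ebbhs gbmb
Final line count: 14

Answer: 14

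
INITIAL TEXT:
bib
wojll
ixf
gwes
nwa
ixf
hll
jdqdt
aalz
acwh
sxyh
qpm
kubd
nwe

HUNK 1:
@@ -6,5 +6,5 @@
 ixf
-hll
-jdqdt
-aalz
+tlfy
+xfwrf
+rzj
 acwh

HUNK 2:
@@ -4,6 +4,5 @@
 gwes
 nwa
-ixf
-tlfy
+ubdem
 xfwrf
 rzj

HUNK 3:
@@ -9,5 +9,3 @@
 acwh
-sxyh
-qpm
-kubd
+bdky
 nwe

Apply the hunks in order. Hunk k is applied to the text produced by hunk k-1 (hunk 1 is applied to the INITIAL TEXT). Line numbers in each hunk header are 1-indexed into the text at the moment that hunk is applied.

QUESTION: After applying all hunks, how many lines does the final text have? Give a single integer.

Hunk 1: at line 6 remove [hll,jdqdt,aalz] add [tlfy,xfwrf,rzj] -> 14 lines: bib wojll ixf gwes nwa ixf tlfy xfwrf rzj acwh sxyh qpm kubd nwe
Hunk 2: at line 4 remove [ixf,tlfy] add [ubdem] -> 13 lines: bib wojll ixf gwes nwa ubdem xfwrf rzj acwh sxyh qpm kubd nwe
Hunk 3: at line 9 remove [sxyh,qpm,kubd] add [bdky] -> 11 lines: bib wojll ixf gwes nwa ubdem xfwrf rzj acwh bdky nwe
Final line count: 11

Answer: 11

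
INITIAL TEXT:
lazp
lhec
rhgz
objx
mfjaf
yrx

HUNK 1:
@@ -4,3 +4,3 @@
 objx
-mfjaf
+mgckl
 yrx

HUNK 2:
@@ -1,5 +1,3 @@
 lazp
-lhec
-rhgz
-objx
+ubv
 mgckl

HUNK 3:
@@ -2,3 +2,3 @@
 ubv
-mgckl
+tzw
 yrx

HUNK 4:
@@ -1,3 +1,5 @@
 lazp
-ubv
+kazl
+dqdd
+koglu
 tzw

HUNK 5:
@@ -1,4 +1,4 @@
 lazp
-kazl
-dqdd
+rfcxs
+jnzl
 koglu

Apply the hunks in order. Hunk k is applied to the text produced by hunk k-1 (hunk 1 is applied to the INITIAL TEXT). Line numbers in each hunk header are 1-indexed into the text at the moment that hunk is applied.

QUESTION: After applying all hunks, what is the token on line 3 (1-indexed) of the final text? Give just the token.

Hunk 1: at line 4 remove [mfjaf] add [mgckl] -> 6 lines: lazp lhec rhgz objx mgckl yrx
Hunk 2: at line 1 remove [lhec,rhgz,objx] add [ubv] -> 4 lines: lazp ubv mgckl yrx
Hunk 3: at line 2 remove [mgckl] add [tzw] -> 4 lines: lazp ubv tzw yrx
Hunk 4: at line 1 remove [ubv] add [kazl,dqdd,koglu] -> 6 lines: lazp kazl dqdd koglu tzw yrx
Hunk 5: at line 1 remove [kazl,dqdd] add [rfcxs,jnzl] -> 6 lines: lazp rfcxs jnzl koglu tzw yrx
Final line 3: jnzl

Answer: jnzl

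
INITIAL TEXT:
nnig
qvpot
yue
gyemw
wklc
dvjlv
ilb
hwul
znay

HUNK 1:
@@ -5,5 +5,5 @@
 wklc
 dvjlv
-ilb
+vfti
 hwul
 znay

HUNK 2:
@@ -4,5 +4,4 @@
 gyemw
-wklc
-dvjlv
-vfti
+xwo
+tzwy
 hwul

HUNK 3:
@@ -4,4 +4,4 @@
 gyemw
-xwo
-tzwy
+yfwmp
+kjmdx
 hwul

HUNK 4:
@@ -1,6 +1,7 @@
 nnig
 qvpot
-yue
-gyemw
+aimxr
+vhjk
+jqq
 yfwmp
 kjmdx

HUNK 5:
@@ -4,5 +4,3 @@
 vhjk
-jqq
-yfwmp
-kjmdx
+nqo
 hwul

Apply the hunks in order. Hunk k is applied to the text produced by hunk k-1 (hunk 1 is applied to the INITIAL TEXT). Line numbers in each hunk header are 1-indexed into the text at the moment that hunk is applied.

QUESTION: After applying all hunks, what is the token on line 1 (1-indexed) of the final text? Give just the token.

Hunk 1: at line 5 remove [ilb] add [vfti] -> 9 lines: nnig qvpot yue gyemw wklc dvjlv vfti hwul znay
Hunk 2: at line 4 remove [wklc,dvjlv,vfti] add [xwo,tzwy] -> 8 lines: nnig qvpot yue gyemw xwo tzwy hwul znay
Hunk 3: at line 4 remove [xwo,tzwy] add [yfwmp,kjmdx] -> 8 lines: nnig qvpot yue gyemw yfwmp kjmdx hwul znay
Hunk 4: at line 1 remove [yue,gyemw] add [aimxr,vhjk,jqq] -> 9 lines: nnig qvpot aimxr vhjk jqq yfwmp kjmdx hwul znay
Hunk 5: at line 4 remove [jqq,yfwmp,kjmdx] add [nqo] -> 7 lines: nnig qvpot aimxr vhjk nqo hwul znay
Final line 1: nnig

Answer: nnig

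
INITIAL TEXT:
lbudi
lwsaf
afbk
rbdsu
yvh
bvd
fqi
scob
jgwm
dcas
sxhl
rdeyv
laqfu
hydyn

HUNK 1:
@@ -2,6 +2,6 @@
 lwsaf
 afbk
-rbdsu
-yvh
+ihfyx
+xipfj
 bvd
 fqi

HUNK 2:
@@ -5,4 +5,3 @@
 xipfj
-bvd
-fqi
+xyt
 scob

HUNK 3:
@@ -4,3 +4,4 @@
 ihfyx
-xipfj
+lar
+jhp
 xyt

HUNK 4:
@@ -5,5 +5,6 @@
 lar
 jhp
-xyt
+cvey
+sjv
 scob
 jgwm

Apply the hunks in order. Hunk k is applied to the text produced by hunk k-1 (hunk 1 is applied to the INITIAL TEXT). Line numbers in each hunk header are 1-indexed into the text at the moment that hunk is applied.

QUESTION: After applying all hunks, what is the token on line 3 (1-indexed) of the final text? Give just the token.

Answer: afbk

Derivation:
Hunk 1: at line 2 remove [rbdsu,yvh] add [ihfyx,xipfj] -> 14 lines: lbudi lwsaf afbk ihfyx xipfj bvd fqi scob jgwm dcas sxhl rdeyv laqfu hydyn
Hunk 2: at line 5 remove [bvd,fqi] add [xyt] -> 13 lines: lbudi lwsaf afbk ihfyx xipfj xyt scob jgwm dcas sxhl rdeyv laqfu hydyn
Hunk 3: at line 4 remove [xipfj] add [lar,jhp] -> 14 lines: lbudi lwsaf afbk ihfyx lar jhp xyt scob jgwm dcas sxhl rdeyv laqfu hydyn
Hunk 4: at line 5 remove [xyt] add [cvey,sjv] -> 15 lines: lbudi lwsaf afbk ihfyx lar jhp cvey sjv scob jgwm dcas sxhl rdeyv laqfu hydyn
Final line 3: afbk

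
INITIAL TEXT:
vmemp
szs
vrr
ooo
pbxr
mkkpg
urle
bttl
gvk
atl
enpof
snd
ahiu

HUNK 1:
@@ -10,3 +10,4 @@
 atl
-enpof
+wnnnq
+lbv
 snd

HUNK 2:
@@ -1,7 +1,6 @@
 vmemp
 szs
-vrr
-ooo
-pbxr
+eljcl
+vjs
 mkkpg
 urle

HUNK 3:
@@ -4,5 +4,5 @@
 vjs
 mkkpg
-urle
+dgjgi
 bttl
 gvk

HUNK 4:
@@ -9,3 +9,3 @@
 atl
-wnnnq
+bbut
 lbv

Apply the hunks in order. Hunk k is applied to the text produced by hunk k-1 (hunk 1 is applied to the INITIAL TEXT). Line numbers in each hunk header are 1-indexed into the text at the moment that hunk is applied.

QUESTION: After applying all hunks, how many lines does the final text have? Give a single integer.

Hunk 1: at line 10 remove [enpof] add [wnnnq,lbv] -> 14 lines: vmemp szs vrr ooo pbxr mkkpg urle bttl gvk atl wnnnq lbv snd ahiu
Hunk 2: at line 1 remove [vrr,ooo,pbxr] add [eljcl,vjs] -> 13 lines: vmemp szs eljcl vjs mkkpg urle bttl gvk atl wnnnq lbv snd ahiu
Hunk 3: at line 4 remove [urle] add [dgjgi] -> 13 lines: vmemp szs eljcl vjs mkkpg dgjgi bttl gvk atl wnnnq lbv snd ahiu
Hunk 4: at line 9 remove [wnnnq] add [bbut] -> 13 lines: vmemp szs eljcl vjs mkkpg dgjgi bttl gvk atl bbut lbv snd ahiu
Final line count: 13

Answer: 13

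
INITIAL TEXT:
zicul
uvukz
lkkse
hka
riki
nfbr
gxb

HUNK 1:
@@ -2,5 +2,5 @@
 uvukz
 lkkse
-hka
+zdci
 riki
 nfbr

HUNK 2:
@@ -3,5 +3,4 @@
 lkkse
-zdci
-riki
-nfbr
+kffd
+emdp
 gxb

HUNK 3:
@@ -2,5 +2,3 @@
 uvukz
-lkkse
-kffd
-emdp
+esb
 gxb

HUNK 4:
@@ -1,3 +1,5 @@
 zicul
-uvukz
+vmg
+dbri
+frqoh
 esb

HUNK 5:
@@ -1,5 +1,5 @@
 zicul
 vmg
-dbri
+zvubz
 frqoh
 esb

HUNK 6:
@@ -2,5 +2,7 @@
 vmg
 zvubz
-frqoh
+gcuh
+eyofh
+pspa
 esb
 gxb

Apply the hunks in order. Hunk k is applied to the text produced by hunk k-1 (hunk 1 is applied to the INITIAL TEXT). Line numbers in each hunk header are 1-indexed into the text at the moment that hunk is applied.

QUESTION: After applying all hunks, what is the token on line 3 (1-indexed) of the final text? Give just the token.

Answer: zvubz

Derivation:
Hunk 1: at line 2 remove [hka] add [zdci] -> 7 lines: zicul uvukz lkkse zdci riki nfbr gxb
Hunk 2: at line 3 remove [zdci,riki,nfbr] add [kffd,emdp] -> 6 lines: zicul uvukz lkkse kffd emdp gxb
Hunk 3: at line 2 remove [lkkse,kffd,emdp] add [esb] -> 4 lines: zicul uvukz esb gxb
Hunk 4: at line 1 remove [uvukz] add [vmg,dbri,frqoh] -> 6 lines: zicul vmg dbri frqoh esb gxb
Hunk 5: at line 1 remove [dbri] add [zvubz] -> 6 lines: zicul vmg zvubz frqoh esb gxb
Hunk 6: at line 2 remove [frqoh] add [gcuh,eyofh,pspa] -> 8 lines: zicul vmg zvubz gcuh eyofh pspa esb gxb
Final line 3: zvubz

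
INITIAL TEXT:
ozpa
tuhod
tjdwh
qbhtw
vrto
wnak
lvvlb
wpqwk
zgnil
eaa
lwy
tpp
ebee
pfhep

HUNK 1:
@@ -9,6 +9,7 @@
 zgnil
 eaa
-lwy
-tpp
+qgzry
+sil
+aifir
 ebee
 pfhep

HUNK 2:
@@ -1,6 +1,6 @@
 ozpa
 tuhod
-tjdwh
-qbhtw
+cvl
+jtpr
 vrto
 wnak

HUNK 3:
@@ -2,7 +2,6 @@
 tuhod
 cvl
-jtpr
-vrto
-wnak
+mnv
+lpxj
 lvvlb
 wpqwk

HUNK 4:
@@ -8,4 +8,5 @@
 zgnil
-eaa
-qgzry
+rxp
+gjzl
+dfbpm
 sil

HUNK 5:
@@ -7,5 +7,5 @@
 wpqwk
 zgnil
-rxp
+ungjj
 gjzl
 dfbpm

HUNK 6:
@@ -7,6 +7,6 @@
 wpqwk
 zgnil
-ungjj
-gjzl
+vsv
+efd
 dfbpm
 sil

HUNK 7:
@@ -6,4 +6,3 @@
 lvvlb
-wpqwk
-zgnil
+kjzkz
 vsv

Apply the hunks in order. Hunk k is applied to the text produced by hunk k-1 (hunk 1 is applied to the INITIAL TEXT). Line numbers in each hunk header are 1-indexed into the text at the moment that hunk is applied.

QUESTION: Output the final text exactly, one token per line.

Hunk 1: at line 9 remove [lwy,tpp] add [qgzry,sil,aifir] -> 15 lines: ozpa tuhod tjdwh qbhtw vrto wnak lvvlb wpqwk zgnil eaa qgzry sil aifir ebee pfhep
Hunk 2: at line 1 remove [tjdwh,qbhtw] add [cvl,jtpr] -> 15 lines: ozpa tuhod cvl jtpr vrto wnak lvvlb wpqwk zgnil eaa qgzry sil aifir ebee pfhep
Hunk 3: at line 2 remove [jtpr,vrto,wnak] add [mnv,lpxj] -> 14 lines: ozpa tuhod cvl mnv lpxj lvvlb wpqwk zgnil eaa qgzry sil aifir ebee pfhep
Hunk 4: at line 8 remove [eaa,qgzry] add [rxp,gjzl,dfbpm] -> 15 lines: ozpa tuhod cvl mnv lpxj lvvlb wpqwk zgnil rxp gjzl dfbpm sil aifir ebee pfhep
Hunk 5: at line 7 remove [rxp] add [ungjj] -> 15 lines: ozpa tuhod cvl mnv lpxj lvvlb wpqwk zgnil ungjj gjzl dfbpm sil aifir ebee pfhep
Hunk 6: at line 7 remove [ungjj,gjzl] add [vsv,efd] -> 15 lines: ozpa tuhod cvl mnv lpxj lvvlb wpqwk zgnil vsv efd dfbpm sil aifir ebee pfhep
Hunk 7: at line 6 remove [wpqwk,zgnil] add [kjzkz] -> 14 lines: ozpa tuhod cvl mnv lpxj lvvlb kjzkz vsv efd dfbpm sil aifir ebee pfhep

Answer: ozpa
tuhod
cvl
mnv
lpxj
lvvlb
kjzkz
vsv
efd
dfbpm
sil
aifir
ebee
pfhep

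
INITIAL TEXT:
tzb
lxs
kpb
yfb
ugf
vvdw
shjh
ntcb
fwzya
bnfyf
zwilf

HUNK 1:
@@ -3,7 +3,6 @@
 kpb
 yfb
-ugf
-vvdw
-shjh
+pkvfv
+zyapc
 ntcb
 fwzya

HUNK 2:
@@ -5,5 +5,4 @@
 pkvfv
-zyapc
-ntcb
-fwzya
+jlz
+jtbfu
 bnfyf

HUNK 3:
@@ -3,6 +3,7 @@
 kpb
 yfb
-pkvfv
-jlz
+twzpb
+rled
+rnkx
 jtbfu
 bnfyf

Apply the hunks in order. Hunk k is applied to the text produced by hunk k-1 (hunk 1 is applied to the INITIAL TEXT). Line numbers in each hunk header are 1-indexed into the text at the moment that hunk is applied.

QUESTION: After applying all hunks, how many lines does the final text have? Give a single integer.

Hunk 1: at line 3 remove [ugf,vvdw,shjh] add [pkvfv,zyapc] -> 10 lines: tzb lxs kpb yfb pkvfv zyapc ntcb fwzya bnfyf zwilf
Hunk 2: at line 5 remove [zyapc,ntcb,fwzya] add [jlz,jtbfu] -> 9 lines: tzb lxs kpb yfb pkvfv jlz jtbfu bnfyf zwilf
Hunk 3: at line 3 remove [pkvfv,jlz] add [twzpb,rled,rnkx] -> 10 lines: tzb lxs kpb yfb twzpb rled rnkx jtbfu bnfyf zwilf
Final line count: 10

Answer: 10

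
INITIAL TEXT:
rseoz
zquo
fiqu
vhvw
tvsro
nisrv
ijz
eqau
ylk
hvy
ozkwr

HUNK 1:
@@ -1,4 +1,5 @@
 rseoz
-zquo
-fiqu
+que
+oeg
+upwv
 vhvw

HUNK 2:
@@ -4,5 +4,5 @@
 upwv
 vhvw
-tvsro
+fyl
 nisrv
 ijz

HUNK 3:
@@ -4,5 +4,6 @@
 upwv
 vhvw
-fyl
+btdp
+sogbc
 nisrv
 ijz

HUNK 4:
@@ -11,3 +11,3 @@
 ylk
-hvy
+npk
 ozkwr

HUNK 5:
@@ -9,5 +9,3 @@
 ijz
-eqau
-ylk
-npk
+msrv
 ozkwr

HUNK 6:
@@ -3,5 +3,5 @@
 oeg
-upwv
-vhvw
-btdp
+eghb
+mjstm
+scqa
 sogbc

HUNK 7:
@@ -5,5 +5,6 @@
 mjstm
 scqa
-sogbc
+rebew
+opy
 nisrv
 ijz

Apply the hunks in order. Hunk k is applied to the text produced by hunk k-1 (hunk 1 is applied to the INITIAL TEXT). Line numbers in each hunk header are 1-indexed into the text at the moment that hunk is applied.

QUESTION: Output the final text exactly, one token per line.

Answer: rseoz
que
oeg
eghb
mjstm
scqa
rebew
opy
nisrv
ijz
msrv
ozkwr

Derivation:
Hunk 1: at line 1 remove [zquo,fiqu] add [que,oeg,upwv] -> 12 lines: rseoz que oeg upwv vhvw tvsro nisrv ijz eqau ylk hvy ozkwr
Hunk 2: at line 4 remove [tvsro] add [fyl] -> 12 lines: rseoz que oeg upwv vhvw fyl nisrv ijz eqau ylk hvy ozkwr
Hunk 3: at line 4 remove [fyl] add [btdp,sogbc] -> 13 lines: rseoz que oeg upwv vhvw btdp sogbc nisrv ijz eqau ylk hvy ozkwr
Hunk 4: at line 11 remove [hvy] add [npk] -> 13 lines: rseoz que oeg upwv vhvw btdp sogbc nisrv ijz eqau ylk npk ozkwr
Hunk 5: at line 9 remove [eqau,ylk,npk] add [msrv] -> 11 lines: rseoz que oeg upwv vhvw btdp sogbc nisrv ijz msrv ozkwr
Hunk 6: at line 3 remove [upwv,vhvw,btdp] add [eghb,mjstm,scqa] -> 11 lines: rseoz que oeg eghb mjstm scqa sogbc nisrv ijz msrv ozkwr
Hunk 7: at line 5 remove [sogbc] add [rebew,opy] -> 12 lines: rseoz que oeg eghb mjstm scqa rebew opy nisrv ijz msrv ozkwr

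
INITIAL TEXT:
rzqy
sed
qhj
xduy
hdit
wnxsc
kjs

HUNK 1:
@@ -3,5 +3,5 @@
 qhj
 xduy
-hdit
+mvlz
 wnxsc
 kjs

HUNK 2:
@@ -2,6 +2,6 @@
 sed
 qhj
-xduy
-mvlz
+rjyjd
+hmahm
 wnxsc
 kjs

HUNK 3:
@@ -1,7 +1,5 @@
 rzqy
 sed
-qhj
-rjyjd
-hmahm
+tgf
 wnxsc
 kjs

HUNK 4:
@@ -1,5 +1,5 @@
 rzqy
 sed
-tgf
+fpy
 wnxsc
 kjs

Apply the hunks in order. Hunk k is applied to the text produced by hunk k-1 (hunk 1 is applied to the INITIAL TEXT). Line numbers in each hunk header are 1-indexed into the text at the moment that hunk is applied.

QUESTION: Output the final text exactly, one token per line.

Answer: rzqy
sed
fpy
wnxsc
kjs

Derivation:
Hunk 1: at line 3 remove [hdit] add [mvlz] -> 7 lines: rzqy sed qhj xduy mvlz wnxsc kjs
Hunk 2: at line 2 remove [xduy,mvlz] add [rjyjd,hmahm] -> 7 lines: rzqy sed qhj rjyjd hmahm wnxsc kjs
Hunk 3: at line 1 remove [qhj,rjyjd,hmahm] add [tgf] -> 5 lines: rzqy sed tgf wnxsc kjs
Hunk 4: at line 1 remove [tgf] add [fpy] -> 5 lines: rzqy sed fpy wnxsc kjs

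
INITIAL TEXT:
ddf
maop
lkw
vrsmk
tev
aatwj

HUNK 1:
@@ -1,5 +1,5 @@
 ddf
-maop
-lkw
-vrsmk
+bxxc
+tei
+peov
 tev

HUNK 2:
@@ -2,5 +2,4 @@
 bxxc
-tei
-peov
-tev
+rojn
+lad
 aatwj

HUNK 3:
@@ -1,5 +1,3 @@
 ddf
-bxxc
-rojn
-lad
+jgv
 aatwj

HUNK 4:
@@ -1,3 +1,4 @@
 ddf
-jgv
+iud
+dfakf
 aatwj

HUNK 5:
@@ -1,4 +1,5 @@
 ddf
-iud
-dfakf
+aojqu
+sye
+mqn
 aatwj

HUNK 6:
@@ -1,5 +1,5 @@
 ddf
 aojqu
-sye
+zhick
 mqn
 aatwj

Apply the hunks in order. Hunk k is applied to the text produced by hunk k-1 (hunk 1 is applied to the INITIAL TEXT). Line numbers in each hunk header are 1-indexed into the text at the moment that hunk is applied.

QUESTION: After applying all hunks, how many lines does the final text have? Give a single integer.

Hunk 1: at line 1 remove [maop,lkw,vrsmk] add [bxxc,tei,peov] -> 6 lines: ddf bxxc tei peov tev aatwj
Hunk 2: at line 2 remove [tei,peov,tev] add [rojn,lad] -> 5 lines: ddf bxxc rojn lad aatwj
Hunk 3: at line 1 remove [bxxc,rojn,lad] add [jgv] -> 3 lines: ddf jgv aatwj
Hunk 4: at line 1 remove [jgv] add [iud,dfakf] -> 4 lines: ddf iud dfakf aatwj
Hunk 5: at line 1 remove [iud,dfakf] add [aojqu,sye,mqn] -> 5 lines: ddf aojqu sye mqn aatwj
Hunk 6: at line 1 remove [sye] add [zhick] -> 5 lines: ddf aojqu zhick mqn aatwj
Final line count: 5

Answer: 5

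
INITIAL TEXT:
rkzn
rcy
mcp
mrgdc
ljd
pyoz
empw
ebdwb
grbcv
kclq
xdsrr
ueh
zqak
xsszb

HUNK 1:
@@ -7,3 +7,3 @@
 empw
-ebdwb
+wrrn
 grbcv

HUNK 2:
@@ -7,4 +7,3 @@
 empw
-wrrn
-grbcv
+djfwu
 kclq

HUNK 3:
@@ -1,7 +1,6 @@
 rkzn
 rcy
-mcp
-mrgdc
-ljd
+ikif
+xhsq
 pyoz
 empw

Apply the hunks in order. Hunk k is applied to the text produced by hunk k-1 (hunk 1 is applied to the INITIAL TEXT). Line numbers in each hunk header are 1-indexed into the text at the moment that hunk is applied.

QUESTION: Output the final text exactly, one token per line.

Hunk 1: at line 7 remove [ebdwb] add [wrrn] -> 14 lines: rkzn rcy mcp mrgdc ljd pyoz empw wrrn grbcv kclq xdsrr ueh zqak xsszb
Hunk 2: at line 7 remove [wrrn,grbcv] add [djfwu] -> 13 lines: rkzn rcy mcp mrgdc ljd pyoz empw djfwu kclq xdsrr ueh zqak xsszb
Hunk 3: at line 1 remove [mcp,mrgdc,ljd] add [ikif,xhsq] -> 12 lines: rkzn rcy ikif xhsq pyoz empw djfwu kclq xdsrr ueh zqak xsszb

Answer: rkzn
rcy
ikif
xhsq
pyoz
empw
djfwu
kclq
xdsrr
ueh
zqak
xsszb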